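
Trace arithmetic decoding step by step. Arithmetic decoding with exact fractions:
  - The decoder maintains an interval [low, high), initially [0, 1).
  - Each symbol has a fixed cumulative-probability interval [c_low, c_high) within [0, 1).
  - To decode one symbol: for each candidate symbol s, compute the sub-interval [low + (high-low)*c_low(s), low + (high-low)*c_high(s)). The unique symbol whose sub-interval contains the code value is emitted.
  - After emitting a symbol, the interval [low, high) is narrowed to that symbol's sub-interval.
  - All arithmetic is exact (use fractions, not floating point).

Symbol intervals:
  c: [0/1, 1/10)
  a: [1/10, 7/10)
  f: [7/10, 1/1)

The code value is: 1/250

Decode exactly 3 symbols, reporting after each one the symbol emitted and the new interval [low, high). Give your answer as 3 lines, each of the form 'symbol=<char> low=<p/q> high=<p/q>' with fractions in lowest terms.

Step 1: interval [0/1, 1/1), width = 1/1 - 0/1 = 1/1
  'c': [0/1 + 1/1*0/1, 0/1 + 1/1*1/10) = [0/1, 1/10) <- contains code 1/250
  'a': [0/1 + 1/1*1/10, 0/1 + 1/1*7/10) = [1/10, 7/10)
  'f': [0/1 + 1/1*7/10, 0/1 + 1/1*1/1) = [7/10, 1/1)
  emit 'c', narrow to [0/1, 1/10)
Step 2: interval [0/1, 1/10), width = 1/10 - 0/1 = 1/10
  'c': [0/1 + 1/10*0/1, 0/1 + 1/10*1/10) = [0/1, 1/100) <- contains code 1/250
  'a': [0/1 + 1/10*1/10, 0/1 + 1/10*7/10) = [1/100, 7/100)
  'f': [0/1 + 1/10*7/10, 0/1 + 1/10*1/1) = [7/100, 1/10)
  emit 'c', narrow to [0/1, 1/100)
Step 3: interval [0/1, 1/100), width = 1/100 - 0/1 = 1/100
  'c': [0/1 + 1/100*0/1, 0/1 + 1/100*1/10) = [0/1, 1/1000)
  'a': [0/1 + 1/100*1/10, 0/1 + 1/100*7/10) = [1/1000, 7/1000) <- contains code 1/250
  'f': [0/1 + 1/100*7/10, 0/1 + 1/100*1/1) = [7/1000, 1/100)
  emit 'a', narrow to [1/1000, 7/1000)

Answer: symbol=c low=0/1 high=1/10
symbol=c low=0/1 high=1/100
symbol=a low=1/1000 high=7/1000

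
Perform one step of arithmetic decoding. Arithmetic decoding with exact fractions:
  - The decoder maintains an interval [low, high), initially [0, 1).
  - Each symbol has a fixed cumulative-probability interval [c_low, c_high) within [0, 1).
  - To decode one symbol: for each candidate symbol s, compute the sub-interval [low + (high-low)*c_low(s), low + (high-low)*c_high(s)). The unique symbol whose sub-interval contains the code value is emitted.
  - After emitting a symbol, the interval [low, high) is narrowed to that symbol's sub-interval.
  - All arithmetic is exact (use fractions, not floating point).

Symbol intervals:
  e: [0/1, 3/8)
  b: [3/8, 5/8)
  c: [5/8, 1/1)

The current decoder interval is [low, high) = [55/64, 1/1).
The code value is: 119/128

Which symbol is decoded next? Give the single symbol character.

Interval width = high − low = 1/1 − 55/64 = 9/64
Scaled code = (code − low) / width = (119/128 − 55/64) / 9/64 = 1/2
  e: [0/1, 3/8) 
  b: [3/8, 5/8) ← scaled code falls here ✓
  c: [5/8, 1/1) 

Answer: b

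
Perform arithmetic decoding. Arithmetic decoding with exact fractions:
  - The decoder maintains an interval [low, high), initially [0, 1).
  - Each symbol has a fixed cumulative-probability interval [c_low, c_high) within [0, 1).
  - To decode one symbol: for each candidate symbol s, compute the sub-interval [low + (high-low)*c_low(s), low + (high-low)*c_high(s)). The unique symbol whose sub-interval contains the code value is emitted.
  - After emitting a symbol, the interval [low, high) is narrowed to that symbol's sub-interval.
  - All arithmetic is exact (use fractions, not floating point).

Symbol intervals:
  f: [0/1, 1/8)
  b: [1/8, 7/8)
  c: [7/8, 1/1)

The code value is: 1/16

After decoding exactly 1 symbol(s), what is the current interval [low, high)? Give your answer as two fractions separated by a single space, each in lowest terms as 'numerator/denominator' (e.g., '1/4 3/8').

Answer: 0/1 1/8

Derivation:
Step 1: interval [0/1, 1/1), width = 1/1 - 0/1 = 1/1
  'f': [0/1 + 1/1*0/1, 0/1 + 1/1*1/8) = [0/1, 1/8) <- contains code 1/16
  'b': [0/1 + 1/1*1/8, 0/1 + 1/1*7/8) = [1/8, 7/8)
  'c': [0/1 + 1/1*7/8, 0/1 + 1/1*1/1) = [7/8, 1/1)
  emit 'f', narrow to [0/1, 1/8)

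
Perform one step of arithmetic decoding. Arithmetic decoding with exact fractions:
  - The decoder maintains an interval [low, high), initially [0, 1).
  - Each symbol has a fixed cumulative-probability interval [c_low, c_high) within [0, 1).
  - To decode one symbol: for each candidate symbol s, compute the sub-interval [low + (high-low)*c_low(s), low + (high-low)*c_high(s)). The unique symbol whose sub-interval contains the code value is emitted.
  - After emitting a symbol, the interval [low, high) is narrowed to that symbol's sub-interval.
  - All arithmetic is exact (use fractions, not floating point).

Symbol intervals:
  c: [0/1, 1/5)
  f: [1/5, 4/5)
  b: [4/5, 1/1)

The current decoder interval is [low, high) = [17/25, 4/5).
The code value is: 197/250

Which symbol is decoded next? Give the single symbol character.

Interval width = high − low = 4/5 − 17/25 = 3/25
Scaled code = (code − low) / width = (197/250 − 17/25) / 3/25 = 9/10
  c: [0/1, 1/5) 
  f: [1/5, 4/5) 
  b: [4/5, 1/1) ← scaled code falls here ✓

Answer: b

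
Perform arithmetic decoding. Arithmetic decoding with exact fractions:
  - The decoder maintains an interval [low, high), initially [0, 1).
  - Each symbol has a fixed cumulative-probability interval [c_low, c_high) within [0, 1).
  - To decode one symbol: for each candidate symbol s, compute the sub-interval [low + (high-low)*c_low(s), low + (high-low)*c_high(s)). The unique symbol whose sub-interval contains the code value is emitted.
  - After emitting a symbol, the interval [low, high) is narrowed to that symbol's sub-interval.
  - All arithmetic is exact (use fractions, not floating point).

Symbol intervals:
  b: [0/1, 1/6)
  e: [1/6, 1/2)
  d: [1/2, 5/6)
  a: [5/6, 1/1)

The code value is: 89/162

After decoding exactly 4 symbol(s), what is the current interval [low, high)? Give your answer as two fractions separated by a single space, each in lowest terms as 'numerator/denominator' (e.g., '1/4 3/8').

Answer: 355/648 119/216

Derivation:
Step 1: interval [0/1, 1/1), width = 1/1 - 0/1 = 1/1
  'b': [0/1 + 1/1*0/1, 0/1 + 1/1*1/6) = [0/1, 1/6)
  'e': [0/1 + 1/1*1/6, 0/1 + 1/1*1/2) = [1/6, 1/2)
  'd': [0/1 + 1/1*1/2, 0/1 + 1/1*5/6) = [1/2, 5/6) <- contains code 89/162
  'a': [0/1 + 1/1*5/6, 0/1 + 1/1*1/1) = [5/6, 1/1)
  emit 'd', narrow to [1/2, 5/6)
Step 2: interval [1/2, 5/6), width = 5/6 - 1/2 = 1/3
  'b': [1/2 + 1/3*0/1, 1/2 + 1/3*1/6) = [1/2, 5/9) <- contains code 89/162
  'e': [1/2 + 1/3*1/6, 1/2 + 1/3*1/2) = [5/9, 2/3)
  'd': [1/2 + 1/3*1/2, 1/2 + 1/3*5/6) = [2/3, 7/9)
  'a': [1/2 + 1/3*5/6, 1/2 + 1/3*1/1) = [7/9, 5/6)
  emit 'b', narrow to [1/2, 5/9)
Step 3: interval [1/2, 5/9), width = 5/9 - 1/2 = 1/18
  'b': [1/2 + 1/18*0/1, 1/2 + 1/18*1/6) = [1/2, 55/108)
  'e': [1/2 + 1/18*1/6, 1/2 + 1/18*1/2) = [55/108, 19/36)
  'd': [1/2 + 1/18*1/2, 1/2 + 1/18*5/6) = [19/36, 59/108)
  'a': [1/2 + 1/18*5/6, 1/2 + 1/18*1/1) = [59/108, 5/9) <- contains code 89/162
  emit 'a', narrow to [59/108, 5/9)
Step 4: interval [59/108, 5/9), width = 5/9 - 59/108 = 1/108
  'b': [59/108 + 1/108*0/1, 59/108 + 1/108*1/6) = [59/108, 355/648)
  'e': [59/108 + 1/108*1/6, 59/108 + 1/108*1/2) = [355/648, 119/216) <- contains code 89/162
  'd': [59/108 + 1/108*1/2, 59/108 + 1/108*5/6) = [119/216, 359/648)
  'a': [59/108 + 1/108*5/6, 59/108 + 1/108*1/1) = [359/648, 5/9)
  emit 'e', narrow to [355/648, 119/216)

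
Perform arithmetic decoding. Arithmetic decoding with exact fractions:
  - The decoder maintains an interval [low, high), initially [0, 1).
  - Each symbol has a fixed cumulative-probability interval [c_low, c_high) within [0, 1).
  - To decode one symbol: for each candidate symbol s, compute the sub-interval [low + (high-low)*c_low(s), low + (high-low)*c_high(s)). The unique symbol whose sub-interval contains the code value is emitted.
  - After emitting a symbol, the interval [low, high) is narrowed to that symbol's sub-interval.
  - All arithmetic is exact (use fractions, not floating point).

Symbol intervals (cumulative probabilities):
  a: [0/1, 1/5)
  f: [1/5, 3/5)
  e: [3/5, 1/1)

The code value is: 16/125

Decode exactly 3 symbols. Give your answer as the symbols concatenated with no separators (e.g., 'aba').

Answer: aea

Derivation:
Step 1: interval [0/1, 1/1), width = 1/1 - 0/1 = 1/1
  'a': [0/1 + 1/1*0/1, 0/1 + 1/1*1/5) = [0/1, 1/5) <- contains code 16/125
  'f': [0/1 + 1/1*1/5, 0/1 + 1/1*3/5) = [1/5, 3/5)
  'e': [0/1 + 1/1*3/5, 0/1 + 1/1*1/1) = [3/5, 1/1)
  emit 'a', narrow to [0/1, 1/5)
Step 2: interval [0/1, 1/5), width = 1/5 - 0/1 = 1/5
  'a': [0/1 + 1/5*0/1, 0/1 + 1/5*1/5) = [0/1, 1/25)
  'f': [0/1 + 1/5*1/5, 0/1 + 1/5*3/5) = [1/25, 3/25)
  'e': [0/1 + 1/5*3/5, 0/1 + 1/5*1/1) = [3/25, 1/5) <- contains code 16/125
  emit 'e', narrow to [3/25, 1/5)
Step 3: interval [3/25, 1/5), width = 1/5 - 3/25 = 2/25
  'a': [3/25 + 2/25*0/1, 3/25 + 2/25*1/5) = [3/25, 17/125) <- contains code 16/125
  'f': [3/25 + 2/25*1/5, 3/25 + 2/25*3/5) = [17/125, 21/125)
  'e': [3/25 + 2/25*3/5, 3/25 + 2/25*1/1) = [21/125, 1/5)
  emit 'a', narrow to [3/25, 17/125)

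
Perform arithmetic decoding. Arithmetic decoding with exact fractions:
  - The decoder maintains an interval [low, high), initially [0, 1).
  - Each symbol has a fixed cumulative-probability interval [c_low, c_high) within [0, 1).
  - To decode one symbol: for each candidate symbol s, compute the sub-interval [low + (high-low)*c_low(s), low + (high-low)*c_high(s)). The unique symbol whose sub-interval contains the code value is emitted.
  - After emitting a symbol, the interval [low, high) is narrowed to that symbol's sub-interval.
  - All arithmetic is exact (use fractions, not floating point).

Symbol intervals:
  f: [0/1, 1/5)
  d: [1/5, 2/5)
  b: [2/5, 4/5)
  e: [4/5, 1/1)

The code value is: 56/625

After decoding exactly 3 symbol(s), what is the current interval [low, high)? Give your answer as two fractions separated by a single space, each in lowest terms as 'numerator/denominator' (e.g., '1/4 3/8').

Step 1: interval [0/1, 1/1), width = 1/1 - 0/1 = 1/1
  'f': [0/1 + 1/1*0/1, 0/1 + 1/1*1/5) = [0/1, 1/5) <- contains code 56/625
  'd': [0/1 + 1/1*1/5, 0/1 + 1/1*2/5) = [1/5, 2/5)
  'b': [0/1 + 1/1*2/5, 0/1 + 1/1*4/5) = [2/5, 4/5)
  'e': [0/1 + 1/1*4/5, 0/1 + 1/1*1/1) = [4/5, 1/1)
  emit 'f', narrow to [0/1, 1/5)
Step 2: interval [0/1, 1/5), width = 1/5 - 0/1 = 1/5
  'f': [0/1 + 1/5*0/1, 0/1 + 1/5*1/5) = [0/1, 1/25)
  'd': [0/1 + 1/5*1/5, 0/1 + 1/5*2/5) = [1/25, 2/25)
  'b': [0/1 + 1/5*2/5, 0/1 + 1/5*4/5) = [2/25, 4/25) <- contains code 56/625
  'e': [0/1 + 1/5*4/5, 0/1 + 1/5*1/1) = [4/25, 1/5)
  emit 'b', narrow to [2/25, 4/25)
Step 3: interval [2/25, 4/25), width = 4/25 - 2/25 = 2/25
  'f': [2/25 + 2/25*0/1, 2/25 + 2/25*1/5) = [2/25, 12/125) <- contains code 56/625
  'd': [2/25 + 2/25*1/5, 2/25 + 2/25*2/5) = [12/125, 14/125)
  'b': [2/25 + 2/25*2/5, 2/25 + 2/25*4/5) = [14/125, 18/125)
  'e': [2/25 + 2/25*4/5, 2/25 + 2/25*1/1) = [18/125, 4/25)
  emit 'f', narrow to [2/25, 12/125)

Answer: 2/25 12/125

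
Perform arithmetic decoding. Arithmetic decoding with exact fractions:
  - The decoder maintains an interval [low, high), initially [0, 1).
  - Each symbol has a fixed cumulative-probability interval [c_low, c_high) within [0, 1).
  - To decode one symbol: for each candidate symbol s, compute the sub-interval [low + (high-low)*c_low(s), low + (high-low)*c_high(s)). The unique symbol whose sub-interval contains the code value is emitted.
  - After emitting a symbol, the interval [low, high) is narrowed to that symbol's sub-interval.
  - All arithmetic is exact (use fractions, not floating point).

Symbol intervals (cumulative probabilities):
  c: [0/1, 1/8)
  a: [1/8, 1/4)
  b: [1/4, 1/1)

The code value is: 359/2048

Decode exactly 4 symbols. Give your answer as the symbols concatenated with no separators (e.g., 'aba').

Step 1: interval [0/1, 1/1), width = 1/1 - 0/1 = 1/1
  'c': [0/1 + 1/1*0/1, 0/1 + 1/1*1/8) = [0/1, 1/8)
  'a': [0/1 + 1/1*1/8, 0/1 + 1/1*1/4) = [1/8, 1/4) <- contains code 359/2048
  'b': [0/1 + 1/1*1/4, 0/1 + 1/1*1/1) = [1/4, 1/1)
  emit 'a', narrow to [1/8, 1/4)
Step 2: interval [1/8, 1/4), width = 1/4 - 1/8 = 1/8
  'c': [1/8 + 1/8*0/1, 1/8 + 1/8*1/8) = [1/8, 9/64)
  'a': [1/8 + 1/8*1/8, 1/8 + 1/8*1/4) = [9/64, 5/32)
  'b': [1/8 + 1/8*1/4, 1/8 + 1/8*1/1) = [5/32, 1/4) <- contains code 359/2048
  emit 'b', narrow to [5/32, 1/4)
Step 3: interval [5/32, 1/4), width = 1/4 - 5/32 = 3/32
  'c': [5/32 + 3/32*0/1, 5/32 + 3/32*1/8) = [5/32, 43/256)
  'a': [5/32 + 3/32*1/8, 5/32 + 3/32*1/4) = [43/256, 23/128) <- contains code 359/2048
  'b': [5/32 + 3/32*1/4, 5/32 + 3/32*1/1) = [23/128, 1/4)
  emit 'a', narrow to [43/256, 23/128)
Step 4: interval [43/256, 23/128), width = 23/128 - 43/256 = 3/256
  'c': [43/256 + 3/256*0/1, 43/256 + 3/256*1/8) = [43/256, 347/2048)
  'a': [43/256 + 3/256*1/8, 43/256 + 3/256*1/4) = [347/2048, 175/1024)
  'b': [43/256 + 3/256*1/4, 43/256 + 3/256*1/1) = [175/1024, 23/128) <- contains code 359/2048
  emit 'b', narrow to [175/1024, 23/128)

Answer: abab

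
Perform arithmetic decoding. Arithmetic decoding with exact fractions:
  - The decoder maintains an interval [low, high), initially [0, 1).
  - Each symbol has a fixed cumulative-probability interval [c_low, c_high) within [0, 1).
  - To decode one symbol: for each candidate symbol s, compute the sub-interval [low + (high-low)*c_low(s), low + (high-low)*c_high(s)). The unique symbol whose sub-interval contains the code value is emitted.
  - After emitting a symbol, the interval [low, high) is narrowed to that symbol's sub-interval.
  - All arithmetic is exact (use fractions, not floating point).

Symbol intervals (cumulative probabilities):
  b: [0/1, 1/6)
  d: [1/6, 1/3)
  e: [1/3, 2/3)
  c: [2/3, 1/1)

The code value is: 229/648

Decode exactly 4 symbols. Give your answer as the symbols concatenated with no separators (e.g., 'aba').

Step 1: interval [0/1, 1/1), width = 1/1 - 0/1 = 1/1
  'b': [0/1 + 1/1*0/1, 0/1 + 1/1*1/6) = [0/1, 1/6)
  'd': [0/1 + 1/1*1/6, 0/1 + 1/1*1/3) = [1/6, 1/3)
  'e': [0/1 + 1/1*1/3, 0/1 + 1/1*2/3) = [1/3, 2/3) <- contains code 229/648
  'c': [0/1 + 1/1*2/3, 0/1 + 1/1*1/1) = [2/3, 1/1)
  emit 'e', narrow to [1/3, 2/3)
Step 2: interval [1/3, 2/3), width = 2/3 - 1/3 = 1/3
  'b': [1/3 + 1/3*0/1, 1/3 + 1/3*1/6) = [1/3, 7/18) <- contains code 229/648
  'd': [1/3 + 1/3*1/6, 1/3 + 1/3*1/3) = [7/18, 4/9)
  'e': [1/3 + 1/3*1/3, 1/3 + 1/3*2/3) = [4/9, 5/9)
  'c': [1/3 + 1/3*2/3, 1/3 + 1/3*1/1) = [5/9, 2/3)
  emit 'b', narrow to [1/3, 7/18)
Step 3: interval [1/3, 7/18), width = 7/18 - 1/3 = 1/18
  'b': [1/3 + 1/18*0/1, 1/3 + 1/18*1/6) = [1/3, 37/108)
  'd': [1/3 + 1/18*1/6, 1/3 + 1/18*1/3) = [37/108, 19/54)
  'e': [1/3 + 1/18*1/3, 1/3 + 1/18*2/3) = [19/54, 10/27) <- contains code 229/648
  'c': [1/3 + 1/18*2/3, 1/3 + 1/18*1/1) = [10/27, 7/18)
  emit 'e', narrow to [19/54, 10/27)
Step 4: interval [19/54, 10/27), width = 10/27 - 19/54 = 1/54
  'b': [19/54 + 1/54*0/1, 19/54 + 1/54*1/6) = [19/54, 115/324) <- contains code 229/648
  'd': [19/54 + 1/54*1/6, 19/54 + 1/54*1/3) = [115/324, 29/81)
  'e': [19/54 + 1/54*1/3, 19/54 + 1/54*2/3) = [29/81, 59/162)
  'c': [19/54 + 1/54*2/3, 19/54 + 1/54*1/1) = [59/162, 10/27)
  emit 'b', narrow to [19/54, 115/324)

Answer: ebeb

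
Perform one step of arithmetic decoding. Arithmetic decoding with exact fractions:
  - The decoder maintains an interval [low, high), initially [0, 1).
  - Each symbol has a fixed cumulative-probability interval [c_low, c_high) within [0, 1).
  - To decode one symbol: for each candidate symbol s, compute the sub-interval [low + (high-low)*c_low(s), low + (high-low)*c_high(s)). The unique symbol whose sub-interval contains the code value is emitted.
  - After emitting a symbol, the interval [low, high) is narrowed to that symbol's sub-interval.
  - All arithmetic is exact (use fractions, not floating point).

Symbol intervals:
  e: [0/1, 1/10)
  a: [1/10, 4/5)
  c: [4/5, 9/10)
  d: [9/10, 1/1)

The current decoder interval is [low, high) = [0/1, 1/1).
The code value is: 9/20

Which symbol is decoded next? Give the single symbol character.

Interval width = high − low = 1/1 − 0/1 = 1/1
Scaled code = (code − low) / width = (9/20 − 0/1) / 1/1 = 9/20
  e: [0/1, 1/10) 
  a: [1/10, 4/5) ← scaled code falls here ✓
  c: [4/5, 9/10) 
  d: [9/10, 1/1) 

Answer: a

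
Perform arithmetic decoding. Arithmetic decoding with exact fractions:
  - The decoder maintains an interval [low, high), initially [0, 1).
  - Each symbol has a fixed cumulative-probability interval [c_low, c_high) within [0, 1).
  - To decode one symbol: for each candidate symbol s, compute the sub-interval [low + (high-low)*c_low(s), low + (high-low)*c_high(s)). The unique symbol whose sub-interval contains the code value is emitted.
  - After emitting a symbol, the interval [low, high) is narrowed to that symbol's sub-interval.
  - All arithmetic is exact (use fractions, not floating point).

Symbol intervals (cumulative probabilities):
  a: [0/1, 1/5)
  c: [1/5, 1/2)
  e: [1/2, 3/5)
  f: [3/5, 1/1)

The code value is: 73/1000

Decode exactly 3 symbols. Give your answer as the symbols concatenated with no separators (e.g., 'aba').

Answer: ace

Derivation:
Step 1: interval [0/1, 1/1), width = 1/1 - 0/1 = 1/1
  'a': [0/1 + 1/1*0/1, 0/1 + 1/1*1/5) = [0/1, 1/5) <- contains code 73/1000
  'c': [0/1 + 1/1*1/5, 0/1 + 1/1*1/2) = [1/5, 1/2)
  'e': [0/1 + 1/1*1/2, 0/1 + 1/1*3/5) = [1/2, 3/5)
  'f': [0/1 + 1/1*3/5, 0/1 + 1/1*1/1) = [3/5, 1/1)
  emit 'a', narrow to [0/1, 1/5)
Step 2: interval [0/1, 1/5), width = 1/5 - 0/1 = 1/5
  'a': [0/1 + 1/5*0/1, 0/1 + 1/5*1/5) = [0/1, 1/25)
  'c': [0/1 + 1/5*1/5, 0/1 + 1/5*1/2) = [1/25, 1/10) <- contains code 73/1000
  'e': [0/1 + 1/5*1/2, 0/1 + 1/5*3/5) = [1/10, 3/25)
  'f': [0/1 + 1/5*3/5, 0/1 + 1/5*1/1) = [3/25, 1/5)
  emit 'c', narrow to [1/25, 1/10)
Step 3: interval [1/25, 1/10), width = 1/10 - 1/25 = 3/50
  'a': [1/25 + 3/50*0/1, 1/25 + 3/50*1/5) = [1/25, 13/250)
  'c': [1/25 + 3/50*1/5, 1/25 + 3/50*1/2) = [13/250, 7/100)
  'e': [1/25 + 3/50*1/2, 1/25 + 3/50*3/5) = [7/100, 19/250) <- contains code 73/1000
  'f': [1/25 + 3/50*3/5, 1/25 + 3/50*1/1) = [19/250, 1/10)
  emit 'e', narrow to [7/100, 19/250)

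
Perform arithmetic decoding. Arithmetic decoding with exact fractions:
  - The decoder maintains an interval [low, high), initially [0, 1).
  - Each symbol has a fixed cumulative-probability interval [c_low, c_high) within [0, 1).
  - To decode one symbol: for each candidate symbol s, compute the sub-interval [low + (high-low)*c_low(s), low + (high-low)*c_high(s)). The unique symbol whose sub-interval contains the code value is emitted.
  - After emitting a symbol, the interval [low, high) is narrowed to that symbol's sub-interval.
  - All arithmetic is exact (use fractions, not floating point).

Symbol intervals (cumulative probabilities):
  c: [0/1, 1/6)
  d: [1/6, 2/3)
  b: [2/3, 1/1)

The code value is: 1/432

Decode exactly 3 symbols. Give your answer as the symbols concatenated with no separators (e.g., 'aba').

Answer: ccc

Derivation:
Step 1: interval [0/1, 1/1), width = 1/1 - 0/1 = 1/1
  'c': [0/1 + 1/1*0/1, 0/1 + 1/1*1/6) = [0/1, 1/6) <- contains code 1/432
  'd': [0/1 + 1/1*1/6, 0/1 + 1/1*2/3) = [1/6, 2/3)
  'b': [0/1 + 1/1*2/3, 0/1 + 1/1*1/1) = [2/3, 1/1)
  emit 'c', narrow to [0/1, 1/6)
Step 2: interval [0/1, 1/6), width = 1/6 - 0/1 = 1/6
  'c': [0/1 + 1/6*0/1, 0/1 + 1/6*1/6) = [0/1, 1/36) <- contains code 1/432
  'd': [0/1 + 1/6*1/6, 0/1 + 1/6*2/3) = [1/36, 1/9)
  'b': [0/1 + 1/6*2/3, 0/1 + 1/6*1/1) = [1/9, 1/6)
  emit 'c', narrow to [0/1, 1/36)
Step 3: interval [0/1, 1/36), width = 1/36 - 0/1 = 1/36
  'c': [0/1 + 1/36*0/1, 0/1 + 1/36*1/6) = [0/1, 1/216) <- contains code 1/432
  'd': [0/1 + 1/36*1/6, 0/1 + 1/36*2/3) = [1/216, 1/54)
  'b': [0/1 + 1/36*2/3, 0/1 + 1/36*1/1) = [1/54, 1/36)
  emit 'c', narrow to [0/1, 1/216)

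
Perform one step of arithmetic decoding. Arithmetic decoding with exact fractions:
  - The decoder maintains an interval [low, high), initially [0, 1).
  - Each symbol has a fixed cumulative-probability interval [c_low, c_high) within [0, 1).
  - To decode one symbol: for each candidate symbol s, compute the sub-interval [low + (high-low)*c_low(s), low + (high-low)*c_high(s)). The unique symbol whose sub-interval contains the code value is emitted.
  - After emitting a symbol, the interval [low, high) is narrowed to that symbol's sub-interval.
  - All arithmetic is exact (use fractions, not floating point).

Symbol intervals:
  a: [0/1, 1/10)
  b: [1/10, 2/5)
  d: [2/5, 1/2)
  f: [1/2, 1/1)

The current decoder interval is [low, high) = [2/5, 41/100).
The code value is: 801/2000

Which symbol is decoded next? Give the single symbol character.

Interval width = high − low = 41/100 − 2/5 = 1/100
Scaled code = (code − low) / width = (801/2000 − 2/5) / 1/100 = 1/20
  a: [0/1, 1/10) ← scaled code falls here ✓
  b: [1/10, 2/5) 
  d: [2/5, 1/2) 
  f: [1/2, 1/1) 

Answer: a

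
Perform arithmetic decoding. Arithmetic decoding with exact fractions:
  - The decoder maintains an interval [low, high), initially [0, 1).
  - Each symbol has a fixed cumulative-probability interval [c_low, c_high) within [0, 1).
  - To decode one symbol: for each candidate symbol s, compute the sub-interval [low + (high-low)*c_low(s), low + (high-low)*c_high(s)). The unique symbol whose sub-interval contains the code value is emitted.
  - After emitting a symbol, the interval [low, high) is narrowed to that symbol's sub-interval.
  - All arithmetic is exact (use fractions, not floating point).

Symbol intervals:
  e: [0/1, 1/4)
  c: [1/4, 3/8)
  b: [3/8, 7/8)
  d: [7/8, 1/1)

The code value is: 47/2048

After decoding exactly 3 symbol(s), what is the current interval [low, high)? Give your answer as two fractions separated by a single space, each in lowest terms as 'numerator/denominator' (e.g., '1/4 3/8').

Step 1: interval [0/1, 1/1), width = 1/1 - 0/1 = 1/1
  'e': [0/1 + 1/1*0/1, 0/1 + 1/1*1/4) = [0/1, 1/4) <- contains code 47/2048
  'c': [0/1 + 1/1*1/4, 0/1 + 1/1*3/8) = [1/4, 3/8)
  'b': [0/1 + 1/1*3/8, 0/1 + 1/1*7/8) = [3/8, 7/8)
  'd': [0/1 + 1/1*7/8, 0/1 + 1/1*1/1) = [7/8, 1/1)
  emit 'e', narrow to [0/1, 1/4)
Step 2: interval [0/1, 1/4), width = 1/4 - 0/1 = 1/4
  'e': [0/1 + 1/4*0/1, 0/1 + 1/4*1/4) = [0/1, 1/16) <- contains code 47/2048
  'c': [0/1 + 1/4*1/4, 0/1 + 1/4*3/8) = [1/16, 3/32)
  'b': [0/1 + 1/4*3/8, 0/1 + 1/4*7/8) = [3/32, 7/32)
  'd': [0/1 + 1/4*7/8, 0/1 + 1/4*1/1) = [7/32, 1/4)
  emit 'e', narrow to [0/1, 1/16)
Step 3: interval [0/1, 1/16), width = 1/16 - 0/1 = 1/16
  'e': [0/1 + 1/16*0/1, 0/1 + 1/16*1/4) = [0/1, 1/64)
  'c': [0/1 + 1/16*1/4, 0/1 + 1/16*3/8) = [1/64, 3/128) <- contains code 47/2048
  'b': [0/1 + 1/16*3/8, 0/1 + 1/16*7/8) = [3/128, 7/128)
  'd': [0/1 + 1/16*7/8, 0/1 + 1/16*1/1) = [7/128, 1/16)
  emit 'c', narrow to [1/64, 3/128)

Answer: 1/64 3/128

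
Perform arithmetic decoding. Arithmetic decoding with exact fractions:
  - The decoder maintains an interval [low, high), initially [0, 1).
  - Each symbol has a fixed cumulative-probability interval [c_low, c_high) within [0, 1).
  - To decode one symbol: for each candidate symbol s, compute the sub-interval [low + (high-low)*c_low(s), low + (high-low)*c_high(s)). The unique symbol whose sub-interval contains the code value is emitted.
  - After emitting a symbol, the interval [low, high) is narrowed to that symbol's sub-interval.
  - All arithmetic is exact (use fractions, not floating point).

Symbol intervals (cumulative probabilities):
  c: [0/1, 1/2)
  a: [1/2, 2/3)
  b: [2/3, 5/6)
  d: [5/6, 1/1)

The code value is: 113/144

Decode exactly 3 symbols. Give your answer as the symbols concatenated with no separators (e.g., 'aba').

Answer: bbc

Derivation:
Step 1: interval [0/1, 1/1), width = 1/1 - 0/1 = 1/1
  'c': [0/1 + 1/1*0/1, 0/1 + 1/1*1/2) = [0/1, 1/2)
  'a': [0/1 + 1/1*1/2, 0/1 + 1/1*2/3) = [1/2, 2/3)
  'b': [0/1 + 1/1*2/3, 0/1 + 1/1*5/6) = [2/3, 5/6) <- contains code 113/144
  'd': [0/1 + 1/1*5/6, 0/1 + 1/1*1/1) = [5/6, 1/1)
  emit 'b', narrow to [2/3, 5/6)
Step 2: interval [2/3, 5/6), width = 5/6 - 2/3 = 1/6
  'c': [2/3 + 1/6*0/1, 2/3 + 1/6*1/2) = [2/3, 3/4)
  'a': [2/3 + 1/6*1/2, 2/3 + 1/6*2/3) = [3/4, 7/9)
  'b': [2/3 + 1/6*2/3, 2/3 + 1/6*5/6) = [7/9, 29/36) <- contains code 113/144
  'd': [2/3 + 1/6*5/6, 2/3 + 1/6*1/1) = [29/36, 5/6)
  emit 'b', narrow to [7/9, 29/36)
Step 3: interval [7/9, 29/36), width = 29/36 - 7/9 = 1/36
  'c': [7/9 + 1/36*0/1, 7/9 + 1/36*1/2) = [7/9, 19/24) <- contains code 113/144
  'a': [7/9 + 1/36*1/2, 7/9 + 1/36*2/3) = [19/24, 43/54)
  'b': [7/9 + 1/36*2/3, 7/9 + 1/36*5/6) = [43/54, 173/216)
  'd': [7/9 + 1/36*5/6, 7/9 + 1/36*1/1) = [173/216, 29/36)
  emit 'c', narrow to [7/9, 19/24)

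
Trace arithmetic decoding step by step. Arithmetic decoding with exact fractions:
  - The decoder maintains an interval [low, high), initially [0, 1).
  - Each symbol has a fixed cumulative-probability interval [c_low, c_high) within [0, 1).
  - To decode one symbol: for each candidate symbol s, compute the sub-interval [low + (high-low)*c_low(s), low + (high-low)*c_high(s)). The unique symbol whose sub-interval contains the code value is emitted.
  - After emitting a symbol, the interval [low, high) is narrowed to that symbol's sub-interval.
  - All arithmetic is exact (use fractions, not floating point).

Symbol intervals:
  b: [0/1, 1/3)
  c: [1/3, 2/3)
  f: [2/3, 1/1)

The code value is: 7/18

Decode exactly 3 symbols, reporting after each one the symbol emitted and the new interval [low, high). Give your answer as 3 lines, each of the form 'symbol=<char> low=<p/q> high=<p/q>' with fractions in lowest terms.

Step 1: interval [0/1, 1/1), width = 1/1 - 0/1 = 1/1
  'b': [0/1 + 1/1*0/1, 0/1 + 1/1*1/3) = [0/1, 1/3)
  'c': [0/1 + 1/1*1/3, 0/1 + 1/1*2/3) = [1/3, 2/3) <- contains code 7/18
  'f': [0/1 + 1/1*2/3, 0/1 + 1/1*1/1) = [2/3, 1/1)
  emit 'c', narrow to [1/3, 2/3)
Step 2: interval [1/3, 2/3), width = 2/3 - 1/3 = 1/3
  'b': [1/3 + 1/3*0/1, 1/3 + 1/3*1/3) = [1/3, 4/9) <- contains code 7/18
  'c': [1/3 + 1/3*1/3, 1/3 + 1/3*2/3) = [4/9, 5/9)
  'f': [1/3 + 1/3*2/3, 1/3 + 1/3*1/1) = [5/9, 2/3)
  emit 'b', narrow to [1/3, 4/9)
Step 3: interval [1/3, 4/9), width = 4/9 - 1/3 = 1/9
  'b': [1/3 + 1/9*0/1, 1/3 + 1/9*1/3) = [1/3, 10/27)
  'c': [1/3 + 1/9*1/3, 1/3 + 1/9*2/3) = [10/27, 11/27) <- contains code 7/18
  'f': [1/3 + 1/9*2/3, 1/3 + 1/9*1/1) = [11/27, 4/9)
  emit 'c', narrow to [10/27, 11/27)

Answer: symbol=c low=1/3 high=2/3
symbol=b low=1/3 high=4/9
symbol=c low=10/27 high=11/27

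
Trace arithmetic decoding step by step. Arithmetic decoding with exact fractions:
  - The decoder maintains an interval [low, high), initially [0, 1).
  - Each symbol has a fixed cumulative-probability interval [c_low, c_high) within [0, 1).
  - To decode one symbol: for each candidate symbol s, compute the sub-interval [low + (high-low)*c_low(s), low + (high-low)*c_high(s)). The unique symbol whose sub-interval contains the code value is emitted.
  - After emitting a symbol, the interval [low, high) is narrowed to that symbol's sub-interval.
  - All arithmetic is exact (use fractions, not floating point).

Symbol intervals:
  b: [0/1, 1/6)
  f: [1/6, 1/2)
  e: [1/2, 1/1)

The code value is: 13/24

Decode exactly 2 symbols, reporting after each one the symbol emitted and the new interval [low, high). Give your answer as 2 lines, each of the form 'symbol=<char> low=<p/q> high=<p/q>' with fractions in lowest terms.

Answer: symbol=e low=1/2 high=1/1
symbol=b low=1/2 high=7/12

Derivation:
Step 1: interval [0/1, 1/1), width = 1/1 - 0/1 = 1/1
  'b': [0/1 + 1/1*0/1, 0/1 + 1/1*1/6) = [0/1, 1/6)
  'f': [0/1 + 1/1*1/6, 0/1 + 1/1*1/2) = [1/6, 1/2)
  'e': [0/1 + 1/1*1/2, 0/1 + 1/1*1/1) = [1/2, 1/1) <- contains code 13/24
  emit 'e', narrow to [1/2, 1/1)
Step 2: interval [1/2, 1/1), width = 1/1 - 1/2 = 1/2
  'b': [1/2 + 1/2*0/1, 1/2 + 1/2*1/6) = [1/2, 7/12) <- contains code 13/24
  'f': [1/2 + 1/2*1/6, 1/2 + 1/2*1/2) = [7/12, 3/4)
  'e': [1/2 + 1/2*1/2, 1/2 + 1/2*1/1) = [3/4, 1/1)
  emit 'b', narrow to [1/2, 7/12)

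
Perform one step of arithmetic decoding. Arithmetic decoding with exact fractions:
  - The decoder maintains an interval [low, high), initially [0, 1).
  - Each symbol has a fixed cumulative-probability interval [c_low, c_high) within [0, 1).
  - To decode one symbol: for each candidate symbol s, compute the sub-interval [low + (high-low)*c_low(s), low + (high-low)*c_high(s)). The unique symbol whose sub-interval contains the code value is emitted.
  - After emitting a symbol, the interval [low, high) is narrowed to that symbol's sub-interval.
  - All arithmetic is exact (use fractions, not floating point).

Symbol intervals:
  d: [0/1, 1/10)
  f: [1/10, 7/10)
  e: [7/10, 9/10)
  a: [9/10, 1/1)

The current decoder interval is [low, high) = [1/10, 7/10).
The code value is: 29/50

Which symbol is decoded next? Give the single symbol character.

Answer: e

Derivation:
Interval width = high − low = 7/10 − 1/10 = 3/5
Scaled code = (code − low) / width = (29/50 − 1/10) / 3/5 = 4/5
  d: [0/1, 1/10) 
  f: [1/10, 7/10) 
  e: [7/10, 9/10) ← scaled code falls here ✓
  a: [9/10, 1/1) 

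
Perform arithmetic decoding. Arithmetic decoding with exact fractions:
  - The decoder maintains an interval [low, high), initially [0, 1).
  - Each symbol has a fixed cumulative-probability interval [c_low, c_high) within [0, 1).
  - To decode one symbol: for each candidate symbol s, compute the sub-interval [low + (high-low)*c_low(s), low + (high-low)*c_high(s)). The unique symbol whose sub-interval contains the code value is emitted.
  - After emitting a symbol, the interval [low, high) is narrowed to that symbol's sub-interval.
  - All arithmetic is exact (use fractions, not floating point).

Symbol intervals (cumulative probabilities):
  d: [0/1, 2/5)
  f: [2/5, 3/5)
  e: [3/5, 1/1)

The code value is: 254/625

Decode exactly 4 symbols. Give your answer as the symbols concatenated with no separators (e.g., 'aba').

Step 1: interval [0/1, 1/1), width = 1/1 - 0/1 = 1/1
  'd': [0/1 + 1/1*0/1, 0/1 + 1/1*2/5) = [0/1, 2/5)
  'f': [0/1 + 1/1*2/5, 0/1 + 1/1*3/5) = [2/5, 3/5) <- contains code 254/625
  'e': [0/1 + 1/1*3/5, 0/1 + 1/1*1/1) = [3/5, 1/1)
  emit 'f', narrow to [2/5, 3/5)
Step 2: interval [2/5, 3/5), width = 3/5 - 2/5 = 1/5
  'd': [2/5 + 1/5*0/1, 2/5 + 1/5*2/5) = [2/5, 12/25) <- contains code 254/625
  'f': [2/5 + 1/5*2/5, 2/5 + 1/5*3/5) = [12/25, 13/25)
  'e': [2/5 + 1/5*3/5, 2/5 + 1/5*1/1) = [13/25, 3/5)
  emit 'd', narrow to [2/5, 12/25)
Step 3: interval [2/5, 12/25), width = 12/25 - 2/5 = 2/25
  'd': [2/5 + 2/25*0/1, 2/5 + 2/25*2/5) = [2/5, 54/125) <- contains code 254/625
  'f': [2/5 + 2/25*2/5, 2/5 + 2/25*3/5) = [54/125, 56/125)
  'e': [2/5 + 2/25*3/5, 2/5 + 2/25*1/1) = [56/125, 12/25)
  emit 'd', narrow to [2/5, 54/125)
Step 4: interval [2/5, 54/125), width = 54/125 - 2/5 = 4/125
  'd': [2/5 + 4/125*0/1, 2/5 + 4/125*2/5) = [2/5, 258/625) <- contains code 254/625
  'f': [2/5 + 4/125*2/5, 2/5 + 4/125*3/5) = [258/625, 262/625)
  'e': [2/5 + 4/125*3/5, 2/5 + 4/125*1/1) = [262/625, 54/125)
  emit 'd', narrow to [2/5, 258/625)

Answer: fddd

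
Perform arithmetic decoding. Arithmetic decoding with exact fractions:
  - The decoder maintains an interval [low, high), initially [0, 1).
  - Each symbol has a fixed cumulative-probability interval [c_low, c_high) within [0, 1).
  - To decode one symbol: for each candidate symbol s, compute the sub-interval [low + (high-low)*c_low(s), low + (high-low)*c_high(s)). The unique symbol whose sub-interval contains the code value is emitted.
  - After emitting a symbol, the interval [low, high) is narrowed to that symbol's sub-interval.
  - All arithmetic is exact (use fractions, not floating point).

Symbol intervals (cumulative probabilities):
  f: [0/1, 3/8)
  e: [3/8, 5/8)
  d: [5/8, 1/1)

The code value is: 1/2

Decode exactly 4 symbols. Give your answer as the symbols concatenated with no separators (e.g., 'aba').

Answer: eeee

Derivation:
Step 1: interval [0/1, 1/1), width = 1/1 - 0/1 = 1/1
  'f': [0/1 + 1/1*0/1, 0/1 + 1/1*3/8) = [0/1, 3/8)
  'e': [0/1 + 1/1*3/8, 0/1 + 1/1*5/8) = [3/8, 5/8) <- contains code 1/2
  'd': [0/1 + 1/1*5/8, 0/1 + 1/1*1/1) = [5/8, 1/1)
  emit 'e', narrow to [3/8, 5/8)
Step 2: interval [3/8, 5/8), width = 5/8 - 3/8 = 1/4
  'f': [3/8 + 1/4*0/1, 3/8 + 1/4*3/8) = [3/8, 15/32)
  'e': [3/8 + 1/4*3/8, 3/8 + 1/4*5/8) = [15/32, 17/32) <- contains code 1/2
  'd': [3/8 + 1/4*5/8, 3/8 + 1/4*1/1) = [17/32, 5/8)
  emit 'e', narrow to [15/32, 17/32)
Step 3: interval [15/32, 17/32), width = 17/32 - 15/32 = 1/16
  'f': [15/32 + 1/16*0/1, 15/32 + 1/16*3/8) = [15/32, 63/128)
  'e': [15/32 + 1/16*3/8, 15/32 + 1/16*5/8) = [63/128, 65/128) <- contains code 1/2
  'd': [15/32 + 1/16*5/8, 15/32 + 1/16*1/1) = [65/128, 17/32)
  emit 'e', narrow to [63/128, 65/128)
Step 4: interval [63/128, 65/128), width = 65/128 - 63/128 = 1/64
  'f': [63/128 + 1/64*0/1, 63/128 + 1/64*3/8) = [63/128, 255/512)
  'e': [63/128 + 1/64*3/8, 63/128 + 1/64*5/8) = [255/512, 257/512) <- contains code 1/2
  'd': [63/128 + 1/64*5/8, 63/128 + 1/64*1/1) = [257/512, 65/128)
  emit 'e', narrow to [255/512, 257/512)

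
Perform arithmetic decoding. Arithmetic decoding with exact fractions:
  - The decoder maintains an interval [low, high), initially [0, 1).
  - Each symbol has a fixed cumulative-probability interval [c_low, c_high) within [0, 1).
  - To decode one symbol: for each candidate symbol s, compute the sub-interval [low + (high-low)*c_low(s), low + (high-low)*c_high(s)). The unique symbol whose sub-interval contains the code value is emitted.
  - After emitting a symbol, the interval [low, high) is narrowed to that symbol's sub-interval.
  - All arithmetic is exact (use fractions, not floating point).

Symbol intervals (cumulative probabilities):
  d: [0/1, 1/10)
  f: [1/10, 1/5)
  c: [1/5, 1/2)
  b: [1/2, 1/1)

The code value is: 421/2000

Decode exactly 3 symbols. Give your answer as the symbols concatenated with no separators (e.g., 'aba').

Answer: cdc

Derivation:
Step 1: interval [0/1, 1/1), width = 1/1 - 0/1 = 1/1
  'd': [0/1 + 1/1*0/1, 0/1 + 1/1*1/10) = [0/1, 1/10)
  'f': [0/1 + 1/1*1/10, 0/1 + 1/1*1/5) = [1/10, 1/5)
  'c': [0/1 + 1/1*1/5, 0/1 + 1/1*1/2) = [1/5, 1/2) <- contains code 421/2000
  'b': [0/1 + 1/1*1/2, 0/1 + 1/1*1/1) = [1/2, 1/1)
  emit 'c', narrow to [1/5, 1/2)
Step 2: interval [1/5, 1/2), width = 1/2 - 1/5 = 3/10
  'd': [1/5 + 3/10*0/1, 1/5 + 3/10*1/10) = [1/5, 23/100) <- contains code 421/2000
  'f': [1/5 + 3/10*1/10, 1/5 + 3/10*1/5) = [23/100, 13/50)
  'c': [1/5 + 3/10*1/5, 1/5 + 3/10*1/2) = [13/50, 7/20)
  'b': [1/5 + 3/10*1/2, 1/5 + 3/10*1/1) = [7/20, 1/2)
  emit 'd', narrow to [1/5, 23/100)
Step 3: interval [1/5, 23/100), width = 23/100 - 1/5 = 3/100
  'd': [1/5 + 3/100*0/1, 1/5 + 3/100*1/10) = [1/5, 203/1000)
  'f': [1/5 + 3/100*1/10, 1/5 + 3/100*1/5) = [203/1000, 103/500)
  'c': [1/5 + 3/100*1/5, 1/5 + 3/100*1/2) = [103/500, 43/200) <- contains code 421/2000
  'b': [1/5 + 3/100*1/2, 1/5 + 3/100*1/1) = [43/200, 23/100)
  emit 'c', narrow to [103/500, 43/200)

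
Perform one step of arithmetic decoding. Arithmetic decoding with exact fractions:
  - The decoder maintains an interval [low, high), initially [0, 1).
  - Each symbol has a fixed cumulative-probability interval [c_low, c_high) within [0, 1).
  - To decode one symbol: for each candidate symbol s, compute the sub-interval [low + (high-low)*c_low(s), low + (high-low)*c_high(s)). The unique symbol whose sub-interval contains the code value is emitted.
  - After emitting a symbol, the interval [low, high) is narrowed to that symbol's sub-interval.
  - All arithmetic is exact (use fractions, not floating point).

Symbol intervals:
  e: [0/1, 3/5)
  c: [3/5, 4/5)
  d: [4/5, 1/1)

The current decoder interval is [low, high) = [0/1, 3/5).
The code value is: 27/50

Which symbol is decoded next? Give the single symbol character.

Answer: d

Derivation:
Interval width = high − low = 3/5 − 0/1 = 3/5
Scaled code = (code − low) / width = (27/50 − 0/1) / 3/5 = 9/10
  e: [0/1, 3/5) 
  c: [3/5, 4/5) 
  d: [4/5, 1/1) ← scaled code falls here ✓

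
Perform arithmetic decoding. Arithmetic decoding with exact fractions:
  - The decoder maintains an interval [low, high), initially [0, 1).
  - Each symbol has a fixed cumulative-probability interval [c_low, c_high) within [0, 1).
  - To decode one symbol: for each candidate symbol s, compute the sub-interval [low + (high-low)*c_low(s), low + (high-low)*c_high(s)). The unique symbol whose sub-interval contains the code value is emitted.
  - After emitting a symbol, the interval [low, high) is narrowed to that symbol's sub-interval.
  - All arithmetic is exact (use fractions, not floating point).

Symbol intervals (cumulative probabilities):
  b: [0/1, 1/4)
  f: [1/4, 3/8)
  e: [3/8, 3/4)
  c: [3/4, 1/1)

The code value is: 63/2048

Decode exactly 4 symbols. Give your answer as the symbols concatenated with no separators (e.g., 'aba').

Answer: bbef

Derivation:
Step 1: interval [0/1, 1/1), width = 1/1 - 0/1 = 1/1
  'b': [0/1 + 1/1*0/1, 0/1 + 1/1*1/4) = [0/1, 1/4) <- contains code 63/2048
  'f': [0/1 + 1/1*1/4, 0/1 + 1/1*3/8) = [1/4, 3/8)
  'e': [0/1 + 1/1*3/8, 0/1 + 1/1*3/4) = [3/8, 3/4)
  'c': [0/1 + 1/1*3/4, 0/1 + 1/1*1/1) = [3/4, 1/1)
  emit 'b', narrow to [0/1, 1/4)
Step 2: interval [0/1, 1/4), width = 1/4 - 0/1 = 1/4
  'b': [0/1 + 1/4*0/1, 0/1 + 1/4*1/4) = [0/1, 1/16) <- contains code 63/2048
  'f': [0/1 + 1/4*1/4, 0/1 + 1/4*3/8) = [1/16, 3/32)
  'e': [0/1 + 1/4*3/8, 0/1 + 1/4*3/4) = [3/32, 3/16)
  'c': [0/1 + 1/4*3/4, 0/1 + 1/4*1/1) = [3/16, 1/4)
  emit 'b', narrow to [0/1, 1/16)
Step 3: interval [0/1, 1/16), width = 1/16 - 0/1 = 1/16
  'b': [0/1 + 1/16*0/1, 0/1 + 1/16*1/4) = [0/1, 1/64)
  'f': [0/1 + 1/16*1/4, 0/1 + 1/16*3/8) = [1/64, 3/128)
  'e': [0/1 + 1/16*3/8, 0/1 + 1/16*3/4) = [3/128, 3/64) <- contains code 63/2048
  'c': [0/1 + 1/16*3/4, 0/1 + 1/16*1/1) = [3/64, 1/16)
  emit 'e', narrow to [3/128, 3/64)
Step 4: interval [3/128, 3/64), width = 3/64 - 3/128 = 3/128
  'b': [3/128 + 3/128*0/1, 3/128 + 3/128*1/4) = [3/128, 15/512)
  'f': [3/128 + 3/128*1/4, 3/128 + 3/128*3/8) = [15/512, 33/1024) <- contains code 63/2048
  'e': [3/128 + 3/128*3/8, 3/128 + 3/128*3/4) = [33/1024, 21/512)
  'c': [3/128 + 3/128*3/4, 3/128 + 3/128*1/1) = [21/512, 3/64)
  emit 'f', narrow to [15/512, 33/1024)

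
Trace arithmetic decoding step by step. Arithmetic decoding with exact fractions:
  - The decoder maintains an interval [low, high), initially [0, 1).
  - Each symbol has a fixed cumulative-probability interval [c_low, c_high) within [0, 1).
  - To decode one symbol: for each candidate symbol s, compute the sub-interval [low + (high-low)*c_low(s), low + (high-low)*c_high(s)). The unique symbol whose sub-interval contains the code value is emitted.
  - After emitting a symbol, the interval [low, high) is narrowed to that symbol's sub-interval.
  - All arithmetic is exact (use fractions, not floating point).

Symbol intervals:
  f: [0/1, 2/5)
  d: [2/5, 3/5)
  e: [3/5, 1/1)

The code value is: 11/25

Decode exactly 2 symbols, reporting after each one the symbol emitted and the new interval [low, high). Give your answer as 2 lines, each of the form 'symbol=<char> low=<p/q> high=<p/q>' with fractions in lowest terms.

Step 1: interval [0/1, 1/1), width = 1/1 - 0/1 = 1/1
  'f': [0/1 + 1/1*0/1, 0/1 + 1/1*2/5) = [0/1, 2/5)
  'd': [0/1 + 1/1*2/5, 0/1 + 1/1*3/5) = [2/5, 3/5) <- contains code 11/25
  'e': [0/1 + 1/1*3/5, 0/1 + 1/1*1/1) = [3/5, 1/1)
  emit 'd', narrow to [2/5, 3/5)
Step 2: interval [2/5, 3/5), width = 3/5 - 2/5 = 1/5
  'f': [2/5 + 1/5*0/1, 2/5 + 1/5*2/5) = [2/5, 12/25) <- contains code 11/25
  'd': [2/5 + 1/5*2/5, 2/5 + 1/5*3/5) = [12/25, 13/25)
  'e': [2/5 + 1/5*3/5, 2/5 + 1/5*1/1) = [13/25, 3/5)
  emit 'f', narrow to [2/5, 12/25)

Answer: symbol=d low=2/5 high=3/5
symbol=f low=2/5 high=12/25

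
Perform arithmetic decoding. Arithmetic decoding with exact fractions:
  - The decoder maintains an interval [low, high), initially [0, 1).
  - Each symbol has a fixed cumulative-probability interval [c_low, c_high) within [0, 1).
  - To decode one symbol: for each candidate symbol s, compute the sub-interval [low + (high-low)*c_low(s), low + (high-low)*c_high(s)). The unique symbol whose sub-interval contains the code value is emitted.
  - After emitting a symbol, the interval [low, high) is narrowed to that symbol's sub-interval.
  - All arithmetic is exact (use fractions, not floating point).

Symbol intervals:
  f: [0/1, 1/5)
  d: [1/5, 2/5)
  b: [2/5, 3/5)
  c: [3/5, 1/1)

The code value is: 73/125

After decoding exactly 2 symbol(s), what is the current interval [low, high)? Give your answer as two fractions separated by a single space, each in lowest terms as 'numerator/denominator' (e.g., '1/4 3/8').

Answer: 13/25 3/5

Derivation:
Step 1: interval [0/1, 1/1), width = 1/1 - 0/1 = 1/1
  'f': [0/1 + 1/1*0/1, 0/1 + 1/1*1/5) = [0/1, 1/5)
  'd': [0/1 + 1/1*1/5, 0/1 + 1/1*2/5) = [1/5, 2/5)
  'b': [0/1 + 1/1*2/5, 0/1 + 1/1*3/5) = [2/5, 3/5) <- contains code 73/125
  'c': [0/1 + 1/1*3/5, 0/1 + 1/1*1/1) = [3/5, 1/1)
  emit 'b', narrow to [2/5, 3/5)
Step 2: interval [2/5, 3/5), width = 3/5 - 2/5 = 1/5
  'f': [2/5 + 1/5*0/1, 2/5 + 1/5*1/5) = [2/5, 11/25)
  'd': [2/5 + 1/5*1/5, 2/5 + 1/5*2/5) = [11/25, 12/25)
  'b': [2/5 + 1/5*2/5, 2/5 + 1/5*3/5) = [12/25, 13/25)
  'c': [2/5 + 1/5*3/5, 2/5 + 1/5*1/1) = [13/25, 3/5) <- contains code 73/125
  emit 'c', narrow to [13/25, 3/5)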